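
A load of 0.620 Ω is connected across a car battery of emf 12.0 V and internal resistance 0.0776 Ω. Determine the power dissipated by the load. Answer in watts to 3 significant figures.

Load and internal resistance form a series loop — compute the loop current, then the load power via I²R.
I = ε / (r + R) = 12.0 / (0.0776 + 0.620) = 17.20 A
P_load = I² R = (17.20)² × 0.620 = 183.5 W

183 W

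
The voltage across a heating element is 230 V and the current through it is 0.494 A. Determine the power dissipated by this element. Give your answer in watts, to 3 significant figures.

Both the voltage across and the current through the element are known, so P = V I applies directly.
P = 230 V × 0.4940 A = 113.6 W

114 W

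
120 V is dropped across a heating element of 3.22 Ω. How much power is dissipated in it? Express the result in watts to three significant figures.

4470 W

With V across and R both known, P = V²/R gives the dissipation directly.
P = (120 V)² / 3.22 Ω = 4472 W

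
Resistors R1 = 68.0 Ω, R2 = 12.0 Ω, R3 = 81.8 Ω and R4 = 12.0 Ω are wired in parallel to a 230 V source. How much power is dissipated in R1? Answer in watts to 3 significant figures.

Each parallel branch sees the full supply voltage, so P = V²/R applies directly to the target branch.
P_R1 = V² / R1 = (230)² / 68.0 Ω = 777.9 W

778 W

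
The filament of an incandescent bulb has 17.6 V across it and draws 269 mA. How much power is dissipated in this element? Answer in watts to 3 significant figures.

V and I are known directly — P = V I, no intermediate step needed.
P = 17.6 V × 0.2690 A = 4.734 W

4.73 W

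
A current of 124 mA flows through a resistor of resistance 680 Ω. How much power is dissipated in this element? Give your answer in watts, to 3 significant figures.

10.5 W

The current through and the resistance of the element are both given; use P = I²R.
P = (0.1240 A)² × 680 Ω = 10.46 W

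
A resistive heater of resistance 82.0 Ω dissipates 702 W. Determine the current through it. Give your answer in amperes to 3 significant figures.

2.93 A

The two known quantities fix the third via I = √(P / R).
I = √(702 / 82.0) = 2.926 A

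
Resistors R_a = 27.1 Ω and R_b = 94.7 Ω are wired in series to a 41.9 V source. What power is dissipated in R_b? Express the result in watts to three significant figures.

11.2 W

The current is common to all series resistors; compute it, then apply P = I²R for the target.
R_total = 27.1 + 94.7 = 121.8 Ω
I = V / R_total = 41.9 / 121.8 = 0.3440 A
P_R_b = I² × R_b = (0.3440)² × 94.7 = 11.21 W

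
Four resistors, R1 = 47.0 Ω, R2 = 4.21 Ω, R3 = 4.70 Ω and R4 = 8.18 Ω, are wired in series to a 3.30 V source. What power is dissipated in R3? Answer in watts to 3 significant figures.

The current is common to all series resistors; compute it, then apply P = I²R for the target.
R_total = 47.0 + 4.21 + 4.70 + 8.18 = 64.09 Ω
I = V / R_total = 3.30 / 64.09 = 0.05149 A
P_R3 = I² × R3 = (0.05149)² × 4.70 = 0.01246 W

0.0125 W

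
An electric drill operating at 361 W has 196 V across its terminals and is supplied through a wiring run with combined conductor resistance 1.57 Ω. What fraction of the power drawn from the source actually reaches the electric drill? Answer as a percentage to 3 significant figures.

I = P / V = 361 / 196 = 1.842 A through the wiring run.
P_line = I² R_line = (1.842)² × 1.57 = 5.326 W
P_source = P_load + P_line = 361.0 + 5.326 = 366.3 W
η = P_load / P_source = 361.0 / 366.3 = 0.9855

98.5 %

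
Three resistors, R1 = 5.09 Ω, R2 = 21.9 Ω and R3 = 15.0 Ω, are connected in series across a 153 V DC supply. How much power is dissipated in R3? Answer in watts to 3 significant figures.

199 W

The current is common to all series resistors; compute it, then apply P = I²R for the target.
R_total = 5.09 + 21.9 + 15.0 = 41.99 Ω
I = V / R_total = 153 / 41.99 = 3.644 A
P_R3 = I² × R3 = (3.644)² × 15.0 = 199.2 W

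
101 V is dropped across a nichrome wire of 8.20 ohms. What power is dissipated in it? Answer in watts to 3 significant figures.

1240 W

With V across and R both known, P = V²/R gives the dissipation directly.
P = (101 V)² / 8.20 Ω = 1244 W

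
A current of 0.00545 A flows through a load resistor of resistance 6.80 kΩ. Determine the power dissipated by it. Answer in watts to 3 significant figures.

0.202 W

The current through and the resistance of the element are both given; use P = I²R.
P = (0.005450 A)² × 6800 Ω = 0.2020 W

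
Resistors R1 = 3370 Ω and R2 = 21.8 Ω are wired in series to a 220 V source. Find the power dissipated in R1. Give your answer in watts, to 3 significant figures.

14.2 W

The current is common to all series resistors; compute it, then apply P = I²R for the target.
R_total = 3370 + 21.8 = 3392 Ω
I = V / R_total = 220 / 3392 = 0.06486 A
P_R1 = I² × R1 = (0.06486)² × 3370 = 14.18 W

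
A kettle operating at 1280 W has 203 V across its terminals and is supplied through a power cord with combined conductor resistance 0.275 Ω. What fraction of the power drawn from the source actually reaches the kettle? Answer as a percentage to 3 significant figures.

I = P / V = 1280 / 203 = 6.305 A through the power cord.
P_line = I² R_line = (6.305)² × 0.275 = 10.93 W
P_source = P_load + P_line = 1280 + 10.93 = 1291 W
η = P_load / P_source = 1280 / 1291 = 0.9915

99.2 %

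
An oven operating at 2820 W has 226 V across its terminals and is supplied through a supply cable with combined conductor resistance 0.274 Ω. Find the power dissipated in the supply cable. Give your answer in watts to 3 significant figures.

Line loss is just I²R for the cable — we know both I and R_line directly.
I = P / V = 2820 / 226 = 12.48 A through the supply cable.
P_line = I² R_line = (12.48)² × 0.274 = 42.66 W

42.7 W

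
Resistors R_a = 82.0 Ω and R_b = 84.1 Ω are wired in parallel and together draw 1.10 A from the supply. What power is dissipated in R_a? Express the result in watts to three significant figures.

25.4 W

The branches share the same voltage, but only the total current is given — find V from the equivalent resistance first.
1/R_eq = 1/82.0 + 1/84.1 ⇒ R_eq = 41.52 Ω
V = I_total × R_eq = 1.100 × 41.52 = 45.67 V
P_R_a = V² / R_a = (45.67)² / 82.0 = 25.44 W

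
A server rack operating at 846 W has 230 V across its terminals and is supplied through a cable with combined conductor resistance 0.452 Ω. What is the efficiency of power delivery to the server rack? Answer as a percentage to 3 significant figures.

I = P / V = 846 / 230 = 3.678 A through the cable.
P_line = I² R_line = (3.678)² × 0.452 = 6.115 W
P_source = P_load + P_line = 846.0 + 6.115 = 852.1 W
η = P_load / P_source = 846.0 / 852.1 = 0.9928

99.3 %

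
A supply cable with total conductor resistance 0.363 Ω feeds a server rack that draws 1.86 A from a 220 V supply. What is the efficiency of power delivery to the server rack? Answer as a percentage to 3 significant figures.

99.7 %

The supply cable carries the full 1.86 A.
P_line = I² R_line = (1.860)² × 0.363 = 1.256 W
P_source = V I = 220 × 1.860 = 409.2 W; P_load = 407.9 W
η = P_load / P_source = 407.9 / 409.2 = 0.9969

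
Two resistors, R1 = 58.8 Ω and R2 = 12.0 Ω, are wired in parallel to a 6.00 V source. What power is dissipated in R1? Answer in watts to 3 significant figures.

Every branch has 6.00 V across it, so for R1 the power is simply V²/R.
P_R1 = V² / R1 = (6.00)² / 58.8 Ω = 0.6122 W

0.612 W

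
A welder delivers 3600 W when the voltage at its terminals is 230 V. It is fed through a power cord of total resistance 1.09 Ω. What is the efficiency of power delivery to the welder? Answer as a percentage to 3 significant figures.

93.1 %

I = P / V = 3600 / 230 = 15.65 A through the power cord.
P_line = I² R_line = (15.65)² × 1.09 = 267.0 W
P_source = P_load + P_line = 3600 + 267.0 = 3867 W
η = P_load / P_source = 3600 / 3867 = 0.9309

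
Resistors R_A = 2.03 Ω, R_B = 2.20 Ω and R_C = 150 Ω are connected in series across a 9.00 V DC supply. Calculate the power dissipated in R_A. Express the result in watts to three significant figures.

0.00691 W

Since the resistors are in series they all carry the loop current I = V/R_total; the power in any one is I²R.
R_total = 2.03 + 2.20 + 150 = 154.2 Ω
I = V / R_total = 9.00 / 154.2 = 0.05835 A
P_R_A = I² × R_A = (0.05835)² × 2.03 = 0.006913 W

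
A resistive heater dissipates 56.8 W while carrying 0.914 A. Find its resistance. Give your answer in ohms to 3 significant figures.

68.0 Ω

From P = V I = I²R = V²/R, with the two given quantities we get R = P / I².
R = 56.8 / (0.9140)² = 67.99 Ω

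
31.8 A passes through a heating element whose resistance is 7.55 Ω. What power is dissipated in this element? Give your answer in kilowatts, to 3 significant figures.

7.63 kW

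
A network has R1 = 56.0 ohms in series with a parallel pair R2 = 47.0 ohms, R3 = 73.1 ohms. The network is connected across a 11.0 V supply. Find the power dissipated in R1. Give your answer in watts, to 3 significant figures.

Replace R2 and R3 with their parallel equivalent so the circuit becomes R1 in series with R_p.
R_p = (47.0×73.1)/(47.0+73.1) = 28.61 Ω
R_total = 56.0 + 28.61 = 84.61 Ω
I = V / R_total = 11.0 / 84.61 = 0.1300 A
R1 is in the main series path, so its power is I²R1.
P_R1 = (0.1300)² × 56.0 = 0.9466 W

0.947 W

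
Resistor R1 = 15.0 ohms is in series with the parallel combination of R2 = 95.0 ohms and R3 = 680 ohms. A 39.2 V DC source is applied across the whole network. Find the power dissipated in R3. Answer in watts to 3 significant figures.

Collapse R2‖R3 to a single equivalent, reducing the network to two series elements.
R_p = (95.0×680)/(95.0+680) = 83.35 Ω
R_total = 15.0 + 83.35 = 98.35 Ω
I = V / R_total = 39.2 / 98.35 = 0.3986 A
Voltage across the parallel pair: V_p = I × R_p = 0.3986 × 83.35 = 33.22 V
R3 is across V_p, so use P = V²/R for that branch.
P_R3 = (33.22)² / 680 = 1.623 W

1.62 W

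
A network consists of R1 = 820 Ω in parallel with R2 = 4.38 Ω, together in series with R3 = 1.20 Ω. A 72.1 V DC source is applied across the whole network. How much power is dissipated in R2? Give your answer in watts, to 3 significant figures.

730 W

Collapse the R1‖R2 pair into one equivalent R_p; then R_p and R3 form a series string.
R_p = (820×4.38)/(820+4.38) = 4.357 Ω
R_total = R_p + 1.20 = 4.357 + 1.20 = 5.557 Ω
I = V / R_total = 72.1 / 5.557 = 12.98 A
Voltage across the parallel pair: V_p = I × R_p = 12.98 × 4.357 = 56.53 V
R2 sits across V_p; its power is V_p²/R.
P_R2 = (56.53)² / 4.38 = 729.6 W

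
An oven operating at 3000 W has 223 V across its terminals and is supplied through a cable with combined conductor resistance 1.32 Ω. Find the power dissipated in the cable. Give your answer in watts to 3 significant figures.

239 W

The cable is a series resistance carrying the load current; its dissipation is I²R_line.
I = P / V = 3000 / 223 = 13.45 A through the cable.
P_line = I² R_line = (13.45)² × 1.32 = 238.9 W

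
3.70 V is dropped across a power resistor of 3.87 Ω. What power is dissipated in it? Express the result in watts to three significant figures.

With V across and R both known, P = V²/R gives the dissipation directly.
P = (3.70 V)² / 3.87 Ω = 3.537 W

3.54 W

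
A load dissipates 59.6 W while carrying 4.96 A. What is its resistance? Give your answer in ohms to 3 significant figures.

2.42 Ω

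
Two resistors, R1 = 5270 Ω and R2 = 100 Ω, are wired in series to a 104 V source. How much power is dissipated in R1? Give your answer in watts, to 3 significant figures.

The current is common to all series resistors; compute it, then apply P = I²R for the target.
R_total = 5270 + 100 = 5370 Ω
I = V / R_total = 104 / 5370 = 0.01937 A
P_R1 = I² × R1 = (0.01937)² × 5270 = 1.977 W

1.98 W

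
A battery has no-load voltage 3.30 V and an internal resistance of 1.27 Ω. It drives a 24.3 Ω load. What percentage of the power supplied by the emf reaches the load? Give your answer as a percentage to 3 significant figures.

95.0 %

Both r and R carry the same current, so the power split is just the resistance split: η = R/(R+r).
η = R / (R + r) = 24.3 / (24.3 + 1.27) = 0.9503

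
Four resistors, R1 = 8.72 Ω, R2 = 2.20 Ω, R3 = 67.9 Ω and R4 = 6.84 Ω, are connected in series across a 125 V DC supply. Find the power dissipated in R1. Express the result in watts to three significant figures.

18.6 W

The current is common to all series resistors; compute it, then apply P = I²R for the target.
R_total = 8.72 + 2.20 + 67.9 + 6.84 = 85.66 Ω
I = V / R_total = 125 / 85.66 = 1.459 A
P_R1 = I² × R1 = (1.459)² × 8.72 = 18.57 W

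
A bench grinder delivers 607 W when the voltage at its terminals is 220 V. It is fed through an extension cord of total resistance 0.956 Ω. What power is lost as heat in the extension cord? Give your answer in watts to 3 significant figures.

Only the current and the line resistance are needed for the I²R loss.
I = P / V = 607 / 220 = 2.759 A through the extension cord.
P_line = I² R_line = (2.759)² × 0.956 = 7.278 W

7.28 W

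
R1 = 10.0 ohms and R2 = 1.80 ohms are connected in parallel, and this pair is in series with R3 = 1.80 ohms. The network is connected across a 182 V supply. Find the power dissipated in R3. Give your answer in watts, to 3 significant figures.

5390 W

Combine R1 and R2 into their parallel equivalent first, reducing the network to two series resistors.
R_p = (10.0×1.80)/(10.0+1.80) = 1.525 Ω
R_total = R_p + 1.80 = 1.525 + 1.80 = 3.325 Ω
I = V / R_total = 182 / 3.325 = 54.73 A
R3 carries the full series current, so P = I²R.
P_R3 = (54.73)² × 1.80 = 5392 W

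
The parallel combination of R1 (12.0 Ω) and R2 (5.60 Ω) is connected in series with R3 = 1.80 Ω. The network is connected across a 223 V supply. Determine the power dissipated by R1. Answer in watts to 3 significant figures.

1910 W

Combine R1 and R2 into their parallel equivalent first, reducing the network to two series resistors.
R_p = (12.0×5.60)/(12.0+5.60) = 3.818 Ω
R_total = R_p + 1.80 = 3.818 + 1.80 = 5.618 Ω
I = V / R_total = 223 / 5.618 = 39.69 A
Voltage across the parallel pair: V_p = I × R_p = 39.69 × 3.818 = 151.6 V
R1 sits across V_p; its power is V_p²/R.
P_R1 = (151.6)² / 12.0 = 1914 W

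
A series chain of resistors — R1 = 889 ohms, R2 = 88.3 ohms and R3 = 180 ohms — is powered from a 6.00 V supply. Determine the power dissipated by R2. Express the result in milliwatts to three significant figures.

Since the resistors are in series they all carry the loop current I = V/R_total; the power in any one is I²R.
R_total = 889 + 88.3 + 180 = 1157 Ω
I = V / R_total = 6.00 / 1157 = 0.005184 A
P_R2 = I² × R2 = (0.005184)² × 88.3 = 0.002373 W

2.37 mW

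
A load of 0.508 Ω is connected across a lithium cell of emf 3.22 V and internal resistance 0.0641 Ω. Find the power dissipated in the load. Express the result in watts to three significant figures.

16.1 W

The internal resistance and the load are in series, so the same I flows through both; get I from ε/(r+R), then I²R for the load.
I = ε / (r + R) = 3.22 / (0.0641 + 0.508) = 5.628 A
P_load = I² R = (5.628)² × 0.508 = 16.09 W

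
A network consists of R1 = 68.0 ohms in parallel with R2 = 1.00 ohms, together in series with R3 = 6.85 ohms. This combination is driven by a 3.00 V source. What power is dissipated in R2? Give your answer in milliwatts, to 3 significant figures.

Reduce the parallel combination to a single R_p; the circuit then becomes R_p in series with the remaining resistor.
R_p = (68.0×1.00)/(68.0+1.00) = 0.9855 Ω
R_total = R_p + 6.85 = 0.9855 + 6.85 = 7.836 Ω
I = V / R_total = 3.00 / 7.836 = 0.3829 A
Voltage across the parallel pair: V_p = I × R_p = 0.3829 × 0.9855 = 0.3773 V
Use P = V²/R for R2 with V = V_p.
P_R2 = (0.3773)² / 1.00 = 0.1424 W

142 mW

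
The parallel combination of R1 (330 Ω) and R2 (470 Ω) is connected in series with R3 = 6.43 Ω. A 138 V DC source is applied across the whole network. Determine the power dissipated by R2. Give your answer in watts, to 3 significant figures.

Reduce the parallel combination to a single R_p; the circuit then becomes R_p in series with the remaining resistor.
R_p = (330×470)/(330+470) = 193.9 Ω
R_total = R_p + 6.43 = 193.9 + 6.43 = 200.3 Ω
I = V / R_total = 138 / 200.3 = 0.6889 A
Voltage across the parallel pair: V_p = I × R_p = 0.6889 × 193.9 = 133.6 V
R2 has V_p across it, so P = V_p²/R2.
P_R2 = (133.6)² / 470 = 37.96 W

38.0 W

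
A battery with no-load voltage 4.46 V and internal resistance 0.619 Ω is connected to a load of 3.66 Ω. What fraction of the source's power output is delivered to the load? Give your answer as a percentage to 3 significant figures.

85.5 %

η = P_load/(P_load+P_int) = I²R/(I²R+I²r) = R/(R+r) — the I² cancels for series elements.
η = R / (R + r) = 3.66 / (3.66 + 0.619) = 0.8553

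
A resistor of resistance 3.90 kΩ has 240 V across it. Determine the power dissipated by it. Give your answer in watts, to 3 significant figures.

14.8 W

We know the drop across the element and its resistance — P = V²/R, one step.
P = (240 V)² / 3900 Ω = 14.77 W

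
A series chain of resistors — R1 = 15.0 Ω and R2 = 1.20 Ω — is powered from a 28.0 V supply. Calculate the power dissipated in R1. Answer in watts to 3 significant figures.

44.8 W

Every series element carries the same I. Get I from the total resistance, then P = I² × R1.
R_total = 15.0 + 1.20 = 16.20 Ω
I = V / R_total = 28.0 / 16.20 = 1.728 A
P_R1 = I² × R1 = (1.728)² × 15.0 = 44.81 W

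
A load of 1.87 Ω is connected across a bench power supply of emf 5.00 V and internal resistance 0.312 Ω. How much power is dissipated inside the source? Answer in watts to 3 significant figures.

The internal resistance carries the same current as the load; P_int = I²r.
I = ε / (r + R) = 5.00 / (0.312 + 1.87) = 2.291 A
P_int = I² r = (2.291)² × 0.312 = 1.638 W

1.64 W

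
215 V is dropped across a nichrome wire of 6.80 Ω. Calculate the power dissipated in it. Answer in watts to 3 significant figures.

V and R are stated; P = V²/R avoids computing the current.
P = (215 V)² / 6.80 Ω = 6798 W

6800 W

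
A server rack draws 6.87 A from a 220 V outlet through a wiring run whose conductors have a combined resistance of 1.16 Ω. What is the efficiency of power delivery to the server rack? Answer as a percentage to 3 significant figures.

The wiring run carries the full 6.87 A.
P_line = I² R_line = (6.870)² × 1.16 = 54.75 W
P_source = V I = 220 × 6.870 = 1511 W; P_load = 1457 W
η = P_load / P_source = 1457 / 1511 = 0.9638

96.4 %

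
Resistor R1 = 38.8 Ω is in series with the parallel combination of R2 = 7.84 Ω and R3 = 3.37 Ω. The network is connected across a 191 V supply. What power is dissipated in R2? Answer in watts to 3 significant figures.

15.3 W

Collapse R2‖R3 to a single equivalent, reducing the network to two series elements.
R_p = (7.84×3.37)/(7.84+3.37) = 2.357 Ω
R_total = 38.8 + 2.357 = 41.16 Ω
I = V / R_total = 191 / 41.16 = 4.641 A
Voltage across the parallel pair: V_p = I × R_p = 4.641 × 2.357 = 10.94 V
R2 sees V_p directly, so P = V_p² / R2.
P_R2 = (10.94)² / 7.84 = 15.26 W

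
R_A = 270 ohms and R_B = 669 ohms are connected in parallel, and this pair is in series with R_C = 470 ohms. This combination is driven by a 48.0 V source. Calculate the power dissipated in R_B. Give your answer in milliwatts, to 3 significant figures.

290 mW

Collapse the R_A‖R_B pair into one equivalent R_p; then R_p and R_C form a series string.
R_p = (270×669)/(270+669) = 192.4 Ω
R_total = R_p + 470 = 192.4 + 470 = 662.4 Ω
I = V / R_total = 48.0 / 662.4 = 0.07247 A
Voltage across the parallel pair: V_p = I × R_p = 0.07247 × 192.4 = 13.94 V
Use P = V²/R for R_B with V = V_p.
P_R_B = (13.94)² / 669 = 0.2905 W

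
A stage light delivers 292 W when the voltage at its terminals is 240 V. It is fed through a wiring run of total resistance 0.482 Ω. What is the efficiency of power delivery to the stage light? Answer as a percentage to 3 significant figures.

99.8 %

I = P / V = 292 / 240 = 1.217 A through the wiring run.
P_line = I² R_line = (1.217)² × 0.482 = 0.7135 W
P_source = P_load + P_line = 292.0 + 0.7135 = 292.7 W
η = P_load / P_source = 292.0 / 292.7 = 0.9976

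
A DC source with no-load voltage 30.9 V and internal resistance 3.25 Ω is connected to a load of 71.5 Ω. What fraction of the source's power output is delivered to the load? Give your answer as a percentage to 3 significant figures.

95.7 %

Both r and R carry the same current, so the power split is just the resistance split: η = R/(R+r).
η = R / (R + r) = 71.5 / (71.5 + 3.25) = 0.9565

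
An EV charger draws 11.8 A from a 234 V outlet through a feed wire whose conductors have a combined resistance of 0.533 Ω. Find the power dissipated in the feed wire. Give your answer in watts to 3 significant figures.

74.2 W

Line loss is just I²R for the cable — we know both I and R_line directly.
The feed wire carries the full 11.8 A.
P_line = I² R_line = (11.80)² × 0.533 = 74.21 W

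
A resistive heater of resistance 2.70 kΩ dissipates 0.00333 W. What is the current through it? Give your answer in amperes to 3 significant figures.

0.00111 A

The two known quantities fix the third via I = √(P / R).
I = √(0.00333 / 2700) = 0.001111 A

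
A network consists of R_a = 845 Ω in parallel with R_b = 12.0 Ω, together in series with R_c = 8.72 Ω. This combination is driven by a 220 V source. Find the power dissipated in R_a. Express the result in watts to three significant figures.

19.0 W

First find R_p for the parallel pair, then treat R_p + R_c as a series loop.
R_p = (845×12.0)/(845+12.0) = 11.83 Ω
R_total = R_p + 8.72 = 11.83 + 8.72 = 20.55 Ω
I = V / R_total = 220 / 20.55 = 10.70 A
Voltage across the parallel pair: V_p = I × R_p = 10.70 × 11.83 = 126.7 V
Use P = V²/R for R_a with V = V_p.
P_R_a = (126.7)² / 845 = 18.98 W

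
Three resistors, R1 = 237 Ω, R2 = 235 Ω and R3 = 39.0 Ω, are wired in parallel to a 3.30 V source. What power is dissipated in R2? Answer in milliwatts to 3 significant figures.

46.3 mW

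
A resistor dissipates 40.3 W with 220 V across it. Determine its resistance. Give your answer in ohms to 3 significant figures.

Rearranging the power relation for the two known quantities gives R = V² / P.
R = (220)² / 40.3 = 1201 Ω

1200 Ω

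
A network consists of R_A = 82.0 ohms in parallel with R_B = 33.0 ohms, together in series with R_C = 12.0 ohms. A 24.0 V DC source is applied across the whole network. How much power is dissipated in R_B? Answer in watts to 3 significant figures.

Collapse the R_A‖R_B pair into one equivalent R_p; then R_p and R_C form a series string.
R_p = (82.0×33.0)/(82.0+33.0) = 23.53 Ω
R_total = R_p + 12.0 = 23.53 + 12.0 = 35.53 Ω
I = V / R_total = 24.0 / 35.53 = 0.6755 A
Voltage across the parallel pair: V_p = I × R_p = 0.6755 × 23.53 = 15.89 V
R_B has V_p across it, so P = V_p²/R_B.
P_R_B = (15.89)² / 33.0 = 7.655 W

7.66 W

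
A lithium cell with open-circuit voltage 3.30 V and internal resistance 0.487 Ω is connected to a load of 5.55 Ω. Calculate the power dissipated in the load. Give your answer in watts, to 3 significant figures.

1.66 W

Load and internal resistance form a series loop — compute the loop current, then the load power via I²R.
I = ε / (r + R) = 3.30 / (0.487 + 5.55) = 0.5466 A
P_load = I² R = (0.5466)² × 5.55 = 1.658 W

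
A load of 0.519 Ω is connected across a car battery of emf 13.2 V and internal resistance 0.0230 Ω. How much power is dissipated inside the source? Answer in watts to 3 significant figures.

13.6 W

r is in series with the load, so it carries the full circuit current — the loss in it is I²r.
I = ε / (r + R) = 13.2 / (0.0230 + 0.519) = 24.35 A
P_int = I² r = (24.35)² × 0.0230 = 13.64 W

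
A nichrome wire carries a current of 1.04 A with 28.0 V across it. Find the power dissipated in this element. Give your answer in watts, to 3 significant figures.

Both the voltage across and the current through the element are known, so P = V I applies directly.
P = 28.0 V × 1.040 A = 29.12 W

29.1 W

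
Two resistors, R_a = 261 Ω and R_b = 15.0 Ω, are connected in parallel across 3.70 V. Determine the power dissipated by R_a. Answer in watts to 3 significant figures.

0.0525 W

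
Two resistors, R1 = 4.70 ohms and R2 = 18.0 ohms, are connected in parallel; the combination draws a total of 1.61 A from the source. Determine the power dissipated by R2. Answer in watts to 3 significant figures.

The branches share the same voltage, but only the total current is given — find V from the equivalent resistance first.
1/R_eq = 1/4.70 + 1/18.0 ⇒ R_eq = 3.727 Ω
V = I_total × R_eq = 1.610 × 3.727 = 6.000 V
P_R2 = V² / R2 = (6.000)² / 18.0 = 2.000 W

2.00 W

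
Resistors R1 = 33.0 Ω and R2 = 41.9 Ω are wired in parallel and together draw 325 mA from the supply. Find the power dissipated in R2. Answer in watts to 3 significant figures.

We need the common branch voltage; get it from I_total × R_eq, then P = V²/R for the branch.
1/R_eq = 1/33.0 + 1/41.9 ⇒ R_eq = 18.46 Ω
V = I_total × R_eq = 0.3250 × 18.46 = 6.000 V
P_R2 = V² / R2 = (6.000)² / 41.9 = 0.8591 W

0.859 W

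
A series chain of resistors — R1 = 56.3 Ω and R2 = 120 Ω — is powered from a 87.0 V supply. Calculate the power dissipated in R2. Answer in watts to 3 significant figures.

Every series element carries the same I. Get I from the total resistance, then P = I² × R2.
R_total = 56.3 + 120 = 176.3 Ω
I = V / R_total = 87.0 / 176.3 = 0.4935 A
P_R2 = I² × R2 = (0.4935)² × 120 = 29.22 W

29.2 W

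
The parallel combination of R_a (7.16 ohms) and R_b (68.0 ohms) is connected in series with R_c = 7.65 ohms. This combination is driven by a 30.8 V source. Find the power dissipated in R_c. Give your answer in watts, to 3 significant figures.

Collapse the R_a‖R_b pair into one equivalent R_p; then R_p and R_c form a series string.
R_p = (7.16×68.0)/(7.16+68.0) = 6.478 Ω
R_total = R_p + 7.65 = 6.478 + 7.65 = 14.13 Ω
I = V / R_total = 30.8 / 14.13 = 2.180 A
R_c is the series element, so its power is I²R.
P_R_c = (2.180)² × 7.65 = 36.36 W

36.4 W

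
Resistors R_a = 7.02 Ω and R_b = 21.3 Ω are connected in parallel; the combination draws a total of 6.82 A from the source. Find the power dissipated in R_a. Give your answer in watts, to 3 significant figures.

We need the common branch voltage; get it from I_total × R_eq, then P = V²/R for the branch.
1/R_eq = 1/7.02 + 1/21.3 ⇒ R_eq = 5.280 Ω
V = I_total × R_eq = 6.820 × 5.280 = 36.01 V
P_R_a = V² / R_a = (36.01)² / 7.02 = 184.7 W

185 W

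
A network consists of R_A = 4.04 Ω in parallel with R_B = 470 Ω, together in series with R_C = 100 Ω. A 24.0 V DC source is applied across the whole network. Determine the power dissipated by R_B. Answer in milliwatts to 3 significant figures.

1.82 mW

First find R_p for the parallel pair, then treat R_p + R_C as a series loop.
R_p = (4.04×470)/(4.04+470) = 4.006 Ω
R_total = R_p + 100 = 4.006 + 100 = 104.0 Ω
I = V / R_total = 24.0 / 104.0 = 0.2308 A
Voltage across the parallel pair: V_p = I × R_p = 0.2308 × 4.006 = 0.9243 V
Use P = V²/R for R_B with V = V_p.
P_R_B = (0.9243)² / 470 = 0.001818 W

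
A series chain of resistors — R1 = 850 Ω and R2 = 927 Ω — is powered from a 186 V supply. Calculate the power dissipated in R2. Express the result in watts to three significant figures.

10.2 W

Since the resistors are in series they all carry the loop current I = V/R_total; the power in any one is I²R.
R_total = 850 + 927 = 1777 Ω
I = V / R_total = 186 / 1777 = 0.1047 A
P_R2 = I² × R2 = (0.1047)² × 927 = 10.16 W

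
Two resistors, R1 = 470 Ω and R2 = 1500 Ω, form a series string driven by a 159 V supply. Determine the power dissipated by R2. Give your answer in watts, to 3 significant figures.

9.77 W

Every series element carries the same I. Get I from the total resistance, then P = I² × R2.
R_total = 470 + 1500 = 1970 Ω
I = V / R_total = 159 / 1970 = 0.08071 A
P_R2 = I² × R2 = (0.08071)² × 1500 = 9.771 W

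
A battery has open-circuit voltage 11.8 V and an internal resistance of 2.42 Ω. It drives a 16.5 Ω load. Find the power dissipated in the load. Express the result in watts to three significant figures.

Find the circuit current first, then P = I²R for the load (series elements share I).
I = ε / (r + R) = 11.8 / (2.42 + 16.5) = 0.6237 A
P_load = I² R = (0.6237)² × 16.5 = 6.418 W

6.42 W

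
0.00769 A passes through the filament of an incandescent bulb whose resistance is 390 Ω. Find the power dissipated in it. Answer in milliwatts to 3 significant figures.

23.1 mW

Knowing I and R, the power is just I²R — no need to find V first.
P = (0.007690 A)² × 390 Ω = 0.02306 W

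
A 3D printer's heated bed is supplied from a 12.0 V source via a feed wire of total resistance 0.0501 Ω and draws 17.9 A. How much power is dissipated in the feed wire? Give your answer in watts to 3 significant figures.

16.1 W

Only the current and the line resistance are needed for the I²R loss.
The feed wire carries the full 17.9 A.
P_line = I² R_line = (17.90)² × 0.0501 = 16.05 W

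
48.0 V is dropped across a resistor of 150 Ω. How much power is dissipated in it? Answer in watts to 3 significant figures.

15.4 W

V and R are stated; P = V²/R avoids computing the current.
P = (48.0 V)² / 150 Ω = 15.36 W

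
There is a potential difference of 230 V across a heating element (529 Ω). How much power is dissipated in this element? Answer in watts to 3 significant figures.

100 W

With V across and R both known, P = V²/R gives the dissipation directly.
P = (230 V)² / 529 Ω = 100.0 W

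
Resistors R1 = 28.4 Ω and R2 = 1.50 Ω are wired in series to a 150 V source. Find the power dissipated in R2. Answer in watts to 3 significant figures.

Series elements share the same current, so find I first, then use P = I²R.
R_total = 28.4 + 1.50 = 29.90 Ω
I = V / R_total = 150 / 29.90 = 5.017 A
P_R2 = I² × R2 = (5.017)² × 1.50 = 37.75 W

37.8 W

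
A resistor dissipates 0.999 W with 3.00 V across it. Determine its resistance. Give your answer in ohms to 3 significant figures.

Inverting the appropriate power form: R = V² / P.
R = (3.00)² / 0.999 = 9.009 Ω

9.01 Ω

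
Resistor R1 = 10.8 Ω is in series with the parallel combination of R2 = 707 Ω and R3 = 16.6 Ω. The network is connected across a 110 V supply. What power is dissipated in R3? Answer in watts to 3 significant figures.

263 W

First combine the parallel branches into one equivalent R_p, then R1 + R_p is a series pair.
R_p = (707×16.6)/(707+16.6) = 16.22 Ω
R_total = 10.8 + 16.22 = 27.02 Ω
I = V / R_total = 110 / 27.02 = 4.071 A
Voltage across the parallel pair: V_p = I × R_p = 4.071 × 16.22 = 66.03 V
R3 is across V_p, so use P = V²/R for that branch.
P_R3 = (66.03)² / 16.6 = 262.7 W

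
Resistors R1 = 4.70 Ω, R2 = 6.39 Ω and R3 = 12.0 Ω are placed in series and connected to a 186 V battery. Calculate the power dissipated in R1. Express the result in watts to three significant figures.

Since the resistors are in series they all carry the loop current I = V/R_total; the power in any one is I²R.
R_total = 4.70 + 6.39 + 12.0 = 23.09 Ω
I = V / R_total = 186 / 23.09 = 8.055 A
P_R1 = I² × R1 = (8.055)² × 4.70 = 305.0 W

305 W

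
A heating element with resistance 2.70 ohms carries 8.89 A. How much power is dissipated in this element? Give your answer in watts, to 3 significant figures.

213 W

Current and resistance are given, so P = I²R is the direct form.
P = (8.890 A)² × 2.70 Ω = 213.4 W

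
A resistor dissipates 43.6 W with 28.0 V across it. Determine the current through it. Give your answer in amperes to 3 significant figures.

1.56 A

From P = V I = I²R = V²/R, with the two given quantities we get I = P / V.
I = 43.6 / 28.0 = 1.557 A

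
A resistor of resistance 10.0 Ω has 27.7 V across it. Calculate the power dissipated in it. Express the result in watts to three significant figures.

76.7 W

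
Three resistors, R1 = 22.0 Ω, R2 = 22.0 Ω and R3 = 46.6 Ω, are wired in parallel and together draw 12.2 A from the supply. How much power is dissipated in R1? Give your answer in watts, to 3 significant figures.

We need the common branch voltage; get it from I_total × R_eq, then P = V²/R for the branch.
1/R_eq = 1/22.0 + 1/22.0 + 1/46.6 ⇒ R_eq = 8.899 Ω
V = I_total × R_eq = 12.20 × 8.899 = 108.6 V
P_R1 = V² / R1 = (108.6)² / 22.0 = 535.8 W

536 W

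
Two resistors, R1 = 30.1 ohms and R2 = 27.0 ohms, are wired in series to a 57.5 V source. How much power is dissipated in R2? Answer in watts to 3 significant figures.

27.4 W

Series elements share the same current, so find I first, then use P = I²R.
R_total = 30.1 + 27.0 = 57.10 Ω
I = V / R_total = 57.5 / 57.10 = 1.007 A
P_R2 = I² × R2 = (1.007)² × 27.0 = 27.38 W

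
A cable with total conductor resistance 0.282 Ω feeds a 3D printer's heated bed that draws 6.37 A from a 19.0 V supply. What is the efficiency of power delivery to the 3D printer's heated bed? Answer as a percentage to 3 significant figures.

90.5 %

The cable carries the full 6.37 A.
P_line = I² R_line = (6.370)² × 0.282 = 11.44 W
P_source = V I = 19.0 × 6.370 = 121.0 W; P_load = 109.6 W
η = P_load / P_source = 109.6 / 121.0 = 0.9055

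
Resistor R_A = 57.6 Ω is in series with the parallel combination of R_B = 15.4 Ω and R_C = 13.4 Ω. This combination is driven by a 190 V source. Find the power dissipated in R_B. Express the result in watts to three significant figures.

28.7 W

Replace R_B and R_C with their parallel equivalent so the circuit becomes R_A in series with R_p.
R_p = (15.4×13.4)/(15.4+13.4) = 7.165 Ω
R_total = 57.6 + 7.165 = 64.77 Ω
I = V / R_total = 190 / 64.77 = 2.934 A
Voltage across the parallel pair: V_p = I × R_p = 2.934 × 7.165 = 21.02 V
R_B sees V_p directly, so P = V_p² / R_B.
P_R_B = (21.02)² / 15.4 = 28.69 W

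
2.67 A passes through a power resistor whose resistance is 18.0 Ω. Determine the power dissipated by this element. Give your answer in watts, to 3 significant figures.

Current and resistance are given, so P = I²R is the direct form.
P = (2.670 A)² × 18.0 Ω = 128.3 W

128 W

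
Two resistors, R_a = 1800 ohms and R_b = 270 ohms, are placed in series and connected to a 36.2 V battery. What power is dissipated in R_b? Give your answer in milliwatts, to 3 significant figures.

82.6 mW

Every series element carries the same I. Get I from the total resistance, then P = I² × R_b.
R_total = 1800 + 270 = 2070 Ω
I = V / R_total = 36.2 / 2070 = 0.01749 A
P_R_b = I² × R_b = (0.01749)² × 270 = 0.08257 W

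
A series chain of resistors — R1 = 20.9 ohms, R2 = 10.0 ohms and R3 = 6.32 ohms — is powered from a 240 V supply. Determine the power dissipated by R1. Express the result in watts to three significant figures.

869 W

The current is common to all series resistors; compute it, then apply P = I²R for the target.
R_total = 20.9 + 10.0 + 6.32 = 37.22 Ω
I = V / R_total = 240 / 37.22 = 6.448 A
P_R1 = I² × R1 = (6.448)² × 20.9 = 869.0 W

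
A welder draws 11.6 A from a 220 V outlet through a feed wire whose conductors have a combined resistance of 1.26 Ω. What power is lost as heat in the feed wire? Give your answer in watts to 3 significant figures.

Line loss is just I²R for the cable — we know both I and R_line directly.
The feed wire carries the full 11.6 A.
P_line = I² R_line = (11.60)² × 1.26 = 169.5 W

170 W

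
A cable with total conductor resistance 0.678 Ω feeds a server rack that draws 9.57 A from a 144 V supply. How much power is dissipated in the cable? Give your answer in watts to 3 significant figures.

62.1 W

Only the current and the line resistance are needed for the I²R loss.
The cable carries the full 9.57 A.
P_line = I² R_line = (9.570)² × 0.678 = 62.09 W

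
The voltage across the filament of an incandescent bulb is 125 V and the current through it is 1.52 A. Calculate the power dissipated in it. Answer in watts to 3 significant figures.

Since both terminal voltage and current are stated, P = V I gives the power in one step.
P = 125 V × 1.520 A = 190.0 W

190 W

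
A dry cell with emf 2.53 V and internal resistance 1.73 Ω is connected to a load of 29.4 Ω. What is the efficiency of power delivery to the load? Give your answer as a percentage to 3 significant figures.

The source delivers εI, of which I²R reaches the load and I²r is lost; since I is common, η = R/(R+r).
η = R / (R + r) = 29.4 / (29.4 + 1.73) = 0.9444

94.4 %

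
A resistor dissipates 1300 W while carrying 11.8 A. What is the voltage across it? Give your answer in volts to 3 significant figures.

110 V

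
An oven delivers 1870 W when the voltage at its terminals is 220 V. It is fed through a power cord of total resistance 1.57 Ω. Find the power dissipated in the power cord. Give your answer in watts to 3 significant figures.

113 W

Line loss is just I²R for the cable — we know both I and R_line directly.
I = P / V = 1870 / 220 = 8.500 A through the power cord.
P_line = I² R_line = (8.500)² × 1.57 = 113.4 W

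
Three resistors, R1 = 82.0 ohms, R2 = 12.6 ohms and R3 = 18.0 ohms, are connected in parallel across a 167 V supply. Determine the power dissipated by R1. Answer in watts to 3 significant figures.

340 W

Each parallel branch sees the full supply voltage, so P = V²/R applies directly to the target branch.
P_R1 = V² / R1 = (167)² / 82.0 Ω = 340.1 W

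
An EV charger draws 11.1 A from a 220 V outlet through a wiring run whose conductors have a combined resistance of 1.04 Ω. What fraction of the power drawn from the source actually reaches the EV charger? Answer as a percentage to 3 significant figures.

94.8 %

The wiring run carries the full 11.1 A.
P_line = I² R_line = (11.10)² × 1.04 = 128.1 W
P_source = V I = 220 × 11.10 = 2442 W; P_load = 2314 W
η = P_load / P_source = 2314 / 2442 = 0.9475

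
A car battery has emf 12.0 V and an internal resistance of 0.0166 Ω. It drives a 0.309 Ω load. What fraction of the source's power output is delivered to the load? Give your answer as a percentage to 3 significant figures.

The source delivers εI, of which I²R reaches the load and I²r is lost; since I is common, η = R/(R+r).
η = R / (R + r) = 0.309 / (0.309 + 0.0166) = 0.9490

94.9 %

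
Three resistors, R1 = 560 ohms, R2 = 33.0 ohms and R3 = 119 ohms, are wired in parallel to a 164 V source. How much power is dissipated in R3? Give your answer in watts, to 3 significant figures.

226 W

R3 sits directly across the source, so P = V²/R with V = 164 V.
P_R3 = V² / R3 = (164)² / 119 Ω = 226.0 W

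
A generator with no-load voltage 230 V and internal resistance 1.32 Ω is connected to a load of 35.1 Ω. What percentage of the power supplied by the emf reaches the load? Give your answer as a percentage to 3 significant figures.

η = P_load/(P_load+P_int) = I²R/(I²R+I²r) = R/(R+r) — the I² cancels for series elements.
η = R / (R + r) = 35.1 / (35.1 + 1.32) = 0.9638

96.4 %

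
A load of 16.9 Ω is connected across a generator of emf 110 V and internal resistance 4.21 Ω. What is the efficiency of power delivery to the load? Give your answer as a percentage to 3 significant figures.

η = P_load/(P_load+P_int) = I²R/(I²R+I²r) = R/(R+r) — the I² cancels for series elements.
η = R / (R + r) = 16.9 / (16.9 + 4.21) = 0.8006

80.1 %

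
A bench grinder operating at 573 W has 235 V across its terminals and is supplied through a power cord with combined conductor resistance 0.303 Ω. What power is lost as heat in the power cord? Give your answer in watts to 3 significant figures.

The power cord is a series resistance carrying the load current; its dissipation is I²R_line.
I = P / V = 573 / 235 = 2.438 A through the power cord.
P_line = I² R_line = (2.438)² × 0.303 = 1.801 W

1.80 W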